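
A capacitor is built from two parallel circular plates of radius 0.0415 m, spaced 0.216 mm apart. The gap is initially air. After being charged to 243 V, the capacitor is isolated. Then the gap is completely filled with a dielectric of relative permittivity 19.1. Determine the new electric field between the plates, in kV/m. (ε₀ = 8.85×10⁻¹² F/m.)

E ≈ 58.9 kV/m

A = π(0.0415 m)² = 5.41×10⁻³ m².
Initially C₁ = ε₀A/d = 8.85×10⁻¹² × 5.41×10⁻³ / 2.16×10⁻⁴ = 2.22×10⁻¹⁰ F.
E₁ = 1.12×10⁶ V/m.
Isolated ⇒ Q is held fixed. V₂ = Q/C₂ = V₁/19.1; E = V/d, so E₂/E₁ = (V₂/V₁)(d₁/d₂) = 0.0524.
E₂ = 0.0524 × 1.12×10⁶ = 5.89×10⁴ V/m.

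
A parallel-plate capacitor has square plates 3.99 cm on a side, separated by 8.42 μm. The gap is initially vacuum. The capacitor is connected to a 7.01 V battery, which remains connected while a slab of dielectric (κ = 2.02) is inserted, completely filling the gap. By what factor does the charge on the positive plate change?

2.02

Battery connected ⇒ V is held fixed.
C₂ = 2.02 C₁ and Q = CV, so Q₂/Q₁ = C₂/C₁ = 2.02.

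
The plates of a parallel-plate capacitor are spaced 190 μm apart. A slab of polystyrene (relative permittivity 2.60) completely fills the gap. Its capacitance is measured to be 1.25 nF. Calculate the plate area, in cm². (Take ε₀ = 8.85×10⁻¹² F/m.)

103 cm²

A = Cd/(κε₀) = 1.25×10⁻⁹ × 1.90×10⁻⁴ / (2.60 × 8.85×10⁻¹²) = 1.03×10⁻² m².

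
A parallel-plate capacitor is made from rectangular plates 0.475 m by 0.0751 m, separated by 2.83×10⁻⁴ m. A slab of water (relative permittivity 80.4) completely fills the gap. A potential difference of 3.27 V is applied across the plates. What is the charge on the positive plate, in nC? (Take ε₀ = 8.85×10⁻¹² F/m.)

A = 0.475 × 0.0751 m² = 3.57×10⁻² m².
C = κε₀A/d = 80.4 × 8.85×10⁻¹² × 3.57×10⁻² / 2.83×10⁻⁴ = 8.97×10⁻⁸ F.
Q = CV = 8.97×10⁻⁸ × 3.27 = 2.93×10⁻⁷ C.

293 nC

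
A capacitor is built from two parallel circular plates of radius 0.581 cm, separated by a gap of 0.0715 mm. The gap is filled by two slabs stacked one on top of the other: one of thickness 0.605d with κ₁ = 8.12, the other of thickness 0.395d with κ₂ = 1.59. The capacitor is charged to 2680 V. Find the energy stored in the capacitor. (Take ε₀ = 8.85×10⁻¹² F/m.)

A = π(0.581 cm)² = 1.06×10⁻⁴ m².
Stacked slabs ⇒ two capacitors in series, each with the full plate area.
C₁ = κ₁ε₀A/d₁ = 8.12 × 8.85×10⁻¹² × 1.06×10⁻⁴ / 4.33×10⁻⁵ = 1.76×10⁻¹⁰ F.
C₂ = κ₂ε₀A/d₂ = 1.59 × 8.85×10⁻¹² × 1.06×10⁻⁴ / 2.82×10⁻⁵ = 5.28×10⁻¹¹ F.
C = (1/C₁ + 1/C₂)⁻¹ = 4.06×10⁻¹¹ F.
U = ½CV² = ½ × 4.06×10⁻¹¹ × (2680)² = 1.46×10⁻⁴ J.

U ≈ 146 μJ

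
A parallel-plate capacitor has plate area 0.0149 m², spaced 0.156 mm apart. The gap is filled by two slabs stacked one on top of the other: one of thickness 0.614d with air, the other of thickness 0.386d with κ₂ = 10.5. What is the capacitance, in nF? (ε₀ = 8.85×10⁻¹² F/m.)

1.30 nF

Stacked slabs ⇒ two capacitors in series, each with the full plate area.
C₁ = κ₁ε₀A/d₁ = 1.00 × 8.85×10⁻¹² × 1.49×10⁻² / 9.58×10⁻⁵ = 1.38×10⁻⁹ F.
C₂ = κ₂ε₀A/d₂ = 10.5 × 8.85×10⁻¹² × 1.49×10⁻² / 6.02×10⁻⁵ = 2.30×10⁻⁸ F.
C = (1/C₁ + 1/C₂)⁻¹ = 1.30×10⁻⁹ F.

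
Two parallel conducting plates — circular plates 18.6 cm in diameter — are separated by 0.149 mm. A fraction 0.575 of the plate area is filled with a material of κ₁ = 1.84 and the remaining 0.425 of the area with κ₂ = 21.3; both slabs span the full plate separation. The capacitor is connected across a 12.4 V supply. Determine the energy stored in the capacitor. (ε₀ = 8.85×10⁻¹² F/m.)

U ≈ 1.25 μJ

A = π(18.6/2 cm)² = 2.72×10⁻² m².
Side-by-side slabs ⇒ two capacitors in parallel, each spanning the full gap.
C₁ = κ₁ε₀A₁/d = 1.84 × 8.85×10⁻¹² × 1.56×10⁻² / 1.49×10⁻⁴ = 1.71×10⁻⁹ F.
C₂ = κ₂ε₀A₂/d = 21.3 × 8.85×10⁻¹² × 1.15×10⁻² / 1.49×10⁻⁴ = 1.46×10⁻⁸ F.
C = C₁ + C₂ = 1.63×10⁻⁸ F.
U = ½CV² = ½ × 1.63×10⁻⁸ × (12.4)² = 1.25×10⁻⁶ J.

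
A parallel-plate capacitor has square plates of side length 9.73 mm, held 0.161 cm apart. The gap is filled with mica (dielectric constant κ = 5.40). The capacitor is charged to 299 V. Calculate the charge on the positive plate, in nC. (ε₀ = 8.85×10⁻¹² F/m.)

Q ≈ 0.840 nC

A = (9.73 mm)² = 9.47×10⁻⁵ m².
C = κε₀A/d = 5.40 × 8.85×10⁻¹² × 9.47×10⁻⁵ / 1.61×10⁻³ = 2.81×10⁻¹² F.
Q = CV = 2.81×10⁻¹² × 299 = 8.40×10⁻¹⁰ C.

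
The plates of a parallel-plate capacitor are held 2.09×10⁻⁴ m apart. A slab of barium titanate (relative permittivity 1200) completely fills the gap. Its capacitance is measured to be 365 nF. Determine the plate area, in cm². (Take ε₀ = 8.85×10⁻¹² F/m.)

A ≈ 71.8 cm²

A = Cd/(κε₀) = 3.65×10⁻⁷ × 2.09×10⁻⁴ / (1200 × 8.85×10⁻¹²) = 7.18×10⁻³ m².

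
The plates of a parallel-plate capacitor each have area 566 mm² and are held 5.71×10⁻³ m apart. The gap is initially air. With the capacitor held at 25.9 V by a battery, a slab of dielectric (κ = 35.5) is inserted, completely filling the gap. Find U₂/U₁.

35.5

Battery connected ⇒ V is held fixed.
C₂ = 35.5 C₁ and U = ½CV², so U₂/U₁ = C₂/C₁ = 35.5.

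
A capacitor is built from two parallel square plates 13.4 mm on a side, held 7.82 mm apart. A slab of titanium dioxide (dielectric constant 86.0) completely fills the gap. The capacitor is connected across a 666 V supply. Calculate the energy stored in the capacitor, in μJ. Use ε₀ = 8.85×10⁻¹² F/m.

A = (13.4 mm)² = 1.80×10⁻⁴ m².
C = κε₀A/d = 86.0 × 8.85×10⁻¹² × 1.80×10⁻⁴ / 7.82×10⁻³ = 1.75×10⁻¹¹ F.
U = ½CV² = ½ × 1.75×10⁻¹¹ × (666)² = 3.88×10⁻⁶ J.

3.88 μJ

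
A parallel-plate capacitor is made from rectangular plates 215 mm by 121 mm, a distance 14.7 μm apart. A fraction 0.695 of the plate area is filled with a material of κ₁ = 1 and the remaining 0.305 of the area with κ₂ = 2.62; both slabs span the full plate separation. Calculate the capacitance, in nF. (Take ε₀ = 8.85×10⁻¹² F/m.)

23.4 nF

A = 215 × 121 mm² = 2.60×10⁻² m².
Side-by-side slabs ⇒ two capacitors in parallel, each spanning the full gap.
C₁ = κ₁ε₀A₁/d = 1.00 × 8.85×10⁻¹² × 1.81×10⁻² / 1.47×10⁻⁵ = 1.09×10⁻⁸ F.
C₂ = κ₂ε₀A₂/d = 2.62 × 8.85×10⁻¹² × 7.93×10⁻³ / 1.47×10⁻⁵ = 1.25×10⁻⁸ F.
C = C₁ + C₂ = 2.34×10⁻⁸ F.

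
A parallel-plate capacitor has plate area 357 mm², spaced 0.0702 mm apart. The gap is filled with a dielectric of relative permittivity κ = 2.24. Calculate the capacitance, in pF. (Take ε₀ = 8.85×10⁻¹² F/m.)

A = 357 mm² = 3.57×10⁻⁴ m².
C = κε₀A/d = 2.24 × 8.85×10⁻¹² × 3.57×10⁻⁴ / 7.02×10⁻⁵ = 1.01×10⁻¹⁰ F.

C ≈ 101 pF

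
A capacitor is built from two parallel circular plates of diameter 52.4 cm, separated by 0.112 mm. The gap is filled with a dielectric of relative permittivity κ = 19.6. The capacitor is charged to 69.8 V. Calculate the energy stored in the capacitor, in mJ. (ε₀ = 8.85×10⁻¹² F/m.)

U ≈ 0.814 mJ

A = π(52.4/2 cm)² = 0.216 m².
C = κε₀A/d = 19.6 × 8.85×10⁻¹² × 0.216 / 1.12×10⁻⁴ = 3.34×10⁻⁷ F.
U = ½CV² = ½ × 3.34×10⁻⁷ × (69.8)² = 8.14×10⁻⁴ J.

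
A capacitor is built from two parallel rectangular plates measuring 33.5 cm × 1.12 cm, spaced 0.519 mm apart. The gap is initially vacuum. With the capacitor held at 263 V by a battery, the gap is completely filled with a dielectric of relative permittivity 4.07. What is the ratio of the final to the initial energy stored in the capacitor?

U₂/U₁ ≈ 4.07

Battery connected ⇒ V is held fixed.
C₂ = 4.07 C₁ and U = ½CV², so U₂/U₁ = C₂/C₁ = 4.07.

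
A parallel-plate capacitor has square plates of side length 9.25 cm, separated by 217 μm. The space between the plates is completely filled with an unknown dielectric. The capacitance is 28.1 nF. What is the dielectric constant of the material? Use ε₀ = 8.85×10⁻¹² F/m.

80.5

A = (9.25 cm)² = 8.56×10⁻³ m².
κ = Cd/(ε₀A) = 2.81×10⁻⁸ × 2.17×10⁻⁴ / (8.85×10⁻¹² × 8.56×10⁻³) = 80.5.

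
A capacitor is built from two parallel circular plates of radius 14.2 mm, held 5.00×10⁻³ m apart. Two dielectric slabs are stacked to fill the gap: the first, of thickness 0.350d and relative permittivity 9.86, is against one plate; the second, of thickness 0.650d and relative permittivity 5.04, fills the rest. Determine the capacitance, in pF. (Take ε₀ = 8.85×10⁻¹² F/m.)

6.82 pF

A = π(14.2 mm)² = 6.33×10⁻⁴ m².
Stacked slabs ⇒ two capacitors in series, each with the full plate area.
C₁ = κ₁ε₀A/d₁ = 9.86 × 8.85×10⁻¹² × 6.33×10⁻⁴ / 1.75×10⁻³ = 3.16×10⁻¹¹ F.
C₂ = κ₂ε₀A/d₂ = 5.04 × 8.85×10⁻¹² × 6.33×10⁻⁴ / 3.25×10⁻³ = 8.69×10⁻¹² F.
C = (1/C₁ + 1/C₂)⁻¹ = 6.82×10⁻¹² F.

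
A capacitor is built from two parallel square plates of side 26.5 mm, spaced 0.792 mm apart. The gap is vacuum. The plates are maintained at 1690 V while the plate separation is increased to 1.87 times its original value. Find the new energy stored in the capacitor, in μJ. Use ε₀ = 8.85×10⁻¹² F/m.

5.99 μJ

A = (26.5 mm)² = 7.02×10⁻⁴ m².
Initially C₁ = ε₀A/d = 8.85×10⁻¹² × 7.02×10⁻⁴ / 7.92×10⁻⁴ = 7.85×10⁻¹² F.
U₁ = 1.12×10⁻⁵ J.
Battery connected ⇒ V is held fixed. C₂ = 0.535 C₁ and U = ½CV², so U₂/U₁ = C₂/C₁ = 0.535.
U₂ = 0.535 × 1.12×10⁻⁵ = 5.99×10⁻⁶ J.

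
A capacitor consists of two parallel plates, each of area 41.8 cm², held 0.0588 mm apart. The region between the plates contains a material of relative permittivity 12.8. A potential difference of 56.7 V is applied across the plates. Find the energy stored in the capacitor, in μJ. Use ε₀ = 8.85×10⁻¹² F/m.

A = 41.8 cm² = 4.18×10⁻³ m².
C = κε₀A/d = 12.8 × 8.85×10⁻¹² × 4.18×10⁻³ / 5.88×10⁻⁵ = 8.05×10⁻⁹ F.
U = ½CV² = ½ × 8.05×10⁻⁹ × (56.7)² = 1.29×10⁻⁵ J.

U ≈ 12.9 μJ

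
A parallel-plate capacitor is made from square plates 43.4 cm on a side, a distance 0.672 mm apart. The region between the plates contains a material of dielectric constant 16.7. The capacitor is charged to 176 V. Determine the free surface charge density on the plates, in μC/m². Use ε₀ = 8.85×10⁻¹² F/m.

σ ≈ 38.7 μC/m²

A = (43.4 cm)² = 0.188 m².
C = κε₀A/d = 16.7 × 8.85×10⁻¹² × 0.188 / 6.72×10⁻⁴ = 4.14×10⁻⁸ F.
σ = Q/A = CV/A = 4.14×10⁻⁸ × 176 / 0.188 = 3.87×10⁻⁵ C/m².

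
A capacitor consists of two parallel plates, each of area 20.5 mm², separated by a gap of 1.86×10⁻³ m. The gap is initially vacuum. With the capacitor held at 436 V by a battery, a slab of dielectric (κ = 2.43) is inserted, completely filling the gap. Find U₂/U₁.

Battery connected ⇒ V is held fixed.
C₂ = 2.43 C₁ and U = ½CV², so U₂/U₁ = C₂/C₁ = 2.43.

U₂/U₁ ≈ 2.43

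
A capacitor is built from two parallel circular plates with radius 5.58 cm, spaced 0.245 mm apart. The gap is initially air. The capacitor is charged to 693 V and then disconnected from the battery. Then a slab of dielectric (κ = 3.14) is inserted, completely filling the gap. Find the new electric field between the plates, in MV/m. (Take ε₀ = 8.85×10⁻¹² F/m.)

A = π(5.58 cm)² = 9.78×10⁻³ m².
Initially C₁ = ε₀A/d = 8.85×10⁻¹² × 9.78×10⁻³ / 2.45×10⁻⁴ = 3.53×10⁻¹⁰ F.
E₁ = 2.83×10⁶ V/m.
Isolated ⇒ Q is held fixed. V₂ = Q/C₂ = V₁/3.14; E = V/d, so E₂/E₁ = (V₂/V₁)(d₁/d₂) = 0.318.
E₂ = 0.318 × 2.83×10⁶ = 9.01×10⁵ V/m.

E ≈ 0.901 MV/m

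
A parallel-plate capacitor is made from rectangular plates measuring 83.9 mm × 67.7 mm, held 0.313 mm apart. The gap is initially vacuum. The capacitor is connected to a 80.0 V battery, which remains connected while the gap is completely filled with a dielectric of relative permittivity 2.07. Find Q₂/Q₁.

Battery connected ⇒ V is held fixed.
C₂ = 2.07 C₁ and Q = CV, so Q₂/Q₁ = C₂/C₁ = 2.07.

2.07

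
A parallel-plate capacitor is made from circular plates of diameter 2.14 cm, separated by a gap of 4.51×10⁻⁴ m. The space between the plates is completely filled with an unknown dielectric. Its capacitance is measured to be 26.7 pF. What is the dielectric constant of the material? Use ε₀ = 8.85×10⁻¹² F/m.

A = π(2.14/2 cm)² = 3.60×10⁻⁴ m².
κ = Cd/(ε₀A) = 2.67×10⁻¹¹ × 4.51×10⁻⁴ / (8.85×10⁻¹² × 3.60×10⁻⁴) = 3.78.

κ ≈ 3.78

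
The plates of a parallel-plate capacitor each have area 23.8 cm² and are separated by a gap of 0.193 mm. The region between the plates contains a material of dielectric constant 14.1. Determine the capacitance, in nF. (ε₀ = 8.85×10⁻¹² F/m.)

1.54 nF

A = 23.8 cm² = 2.38×10⁻³ m².
C = κε₀A/d = 14.1 × 8.85×10⁻¹² × 2.38×10⁻³ / 1.93×10⁻⁴ = 1.54×10⁻⁹ F.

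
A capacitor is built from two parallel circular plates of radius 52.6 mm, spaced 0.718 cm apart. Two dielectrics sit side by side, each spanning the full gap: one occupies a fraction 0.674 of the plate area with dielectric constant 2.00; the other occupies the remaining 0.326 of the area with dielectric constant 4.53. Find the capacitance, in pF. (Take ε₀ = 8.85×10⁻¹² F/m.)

30.3 pF

A = π(52.6 mm)² = 8.69×10⁻³ m².
Side-by-side slabs ⇒ two capacitors in parallel, each spanning the full gap.
C₁ = κ₁ε₀A₁/d = 2.00 × 8.85×10⁻¹² × 5.86×10⁻³ / 7.18×10⁻³ = 1.44×10⁻¹¹ F.
C₂ = κ₂ε₀A₂/d = 4.53 × 8.85×10⁻¹² × 2.83×10⁻³ / 7.18×10⁻³ = 1.58×10⁻¹¹ F.
C = C₁ + C₂ = 3.03×10⁻¹¹ F.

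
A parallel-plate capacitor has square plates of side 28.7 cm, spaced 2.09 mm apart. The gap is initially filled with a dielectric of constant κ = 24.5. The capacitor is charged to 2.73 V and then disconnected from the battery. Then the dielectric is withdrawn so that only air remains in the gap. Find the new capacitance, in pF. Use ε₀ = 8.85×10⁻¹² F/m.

A = (28.7 cm)² = 8.24×10⁻² m².
Initially C₁ = κε₀A/d = 24.5 × 8.85×10⁻¹² × 8.24×10⁻² / 2.09×10⁻³ = 8.55×10⁻⁹ F.
C = κε₀A/d scales with κ, so C₂/C₁ = 1/κ = 1/24.5 = 0.0408.
C₂ = 0.0408 × 8.55×10⁻⁹ = 3.49×10⁻¹⁰ F.

349 pF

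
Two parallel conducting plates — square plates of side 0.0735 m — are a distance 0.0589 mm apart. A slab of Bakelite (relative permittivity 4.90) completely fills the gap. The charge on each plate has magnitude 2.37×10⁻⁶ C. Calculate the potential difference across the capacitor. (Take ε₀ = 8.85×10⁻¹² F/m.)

A = (0.0735 m)² = 5.40×10⁻³ m².
C = κε₀A/d = 4.90 × 8.85×10⁻¹² × 5.40×10⁻³ / 5.89×10⁻⁵ = 3.98×10⁻⁹ F.
V = Q/C = 2.37×10⁻⁶ / 3.98×10⁻⁹ = 5.96×10² V.

0.596 kV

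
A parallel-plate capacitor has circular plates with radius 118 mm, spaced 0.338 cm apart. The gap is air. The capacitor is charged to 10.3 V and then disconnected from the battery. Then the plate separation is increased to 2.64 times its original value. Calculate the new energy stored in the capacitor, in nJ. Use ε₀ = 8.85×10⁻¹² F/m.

A = π(118 mm)² = 4.37×10⁻² m².
Initially C₁ = ε₀A/d = 8.85×10⁻¹² × 4.37×10⁻² / 3.38×10⁻³ = 1.15×10⁻¹⁰ F.
U₁ = 6.08×10⁻⁹ J.
Isolated ⇒ Q is held fixed. C₂ = 0.379 C₁ and U = Q²/(2C), so U₂/U₁ = C₁/C₂ = 2.64.
U₂ = 2.64 × 6.08×10⁻⁹ = 1.60×10⁻⁸ J.

16.0 nJ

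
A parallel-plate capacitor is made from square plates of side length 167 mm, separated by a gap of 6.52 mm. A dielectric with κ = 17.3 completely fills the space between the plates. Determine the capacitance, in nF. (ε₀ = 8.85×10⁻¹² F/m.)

0.655 nF

A = (167 mm)² = 2.79×10⁻² m².
C = κε₀A/d = 17.3 × 8.85×10⁻¹² × 2.79×10⁻² / 6.52×10⁻³ = 6.55×10⁻¹⁰ F.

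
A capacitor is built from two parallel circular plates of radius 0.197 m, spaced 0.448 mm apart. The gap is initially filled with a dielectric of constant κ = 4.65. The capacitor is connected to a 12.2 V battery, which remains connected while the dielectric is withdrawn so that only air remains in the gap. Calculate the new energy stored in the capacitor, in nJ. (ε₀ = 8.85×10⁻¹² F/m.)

U ≈ 179 nJ

A = π(0.197 m)² = 0.122 m².
Initially C₁ = κε₀A/d = 4.65 × 8.85×10⁻¹² × 0.122 / 4.48×10⁻⁴ = 1.12×10⁻⁸ F.
U₁ = 8.33×10⁻⁷ J.
Battery connected ⇒ V is held fixed. C₂ = 0.215 C₁ and U = ½CV², so U₂/U₁ = C₂/C₁ = 0.215.
U₂ = 0.215 × 8.33×10⁻⁷ = 1.79×10⁻⁷ J.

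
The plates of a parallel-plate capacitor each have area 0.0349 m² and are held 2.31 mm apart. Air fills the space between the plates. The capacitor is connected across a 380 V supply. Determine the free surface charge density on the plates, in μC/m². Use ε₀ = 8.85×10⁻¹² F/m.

1.46 μC/m²

C = ε₀A/d = 8.85×10⁻¹² × 3.49×10⁻² / 2.31×10⁻³ = 1.34×10⁻¹⁰ F.
σ = Q/A = CV/A = 1.34×10⁻¹⁰ × 380 / 3.49×10⁻² = 1.46×10⁻⁶ C/m².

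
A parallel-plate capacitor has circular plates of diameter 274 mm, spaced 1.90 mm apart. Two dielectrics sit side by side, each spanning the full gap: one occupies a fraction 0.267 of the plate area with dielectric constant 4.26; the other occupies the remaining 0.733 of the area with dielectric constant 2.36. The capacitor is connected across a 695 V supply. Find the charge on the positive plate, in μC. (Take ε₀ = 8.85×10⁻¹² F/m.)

0.547 μC

A = π(274/2 mm)² = 5.90×10⁻² m².
Side-by-side slabs ⇒ two capacitors in parallel, each spanning the full gap.
C₁ = κ₁ε₀A₁/d = 4.26 × 8.85×10⁻¹² × 1.57×10⁻² / 1.90×10⁻³ = 3.12×10⁻¹⁰ F.
C₂ = κ₂ε₀A₂/d = 2.36 × 8.85×10⁻¹² × 4.32×10⁻² / 1.90×10⁻³ = 4.75×10⁻¹⁰ F.
C = C₁ + C₂ = 7.88×10⁻¹⁰ F.
Q = CV = 7.88×10⁻¹⁰ × 695 = 5.47×10⁻⁷ C.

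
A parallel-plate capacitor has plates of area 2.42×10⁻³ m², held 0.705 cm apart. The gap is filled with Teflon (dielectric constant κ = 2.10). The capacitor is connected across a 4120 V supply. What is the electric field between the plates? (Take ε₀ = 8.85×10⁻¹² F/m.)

E = V/d = 4120 / 7.05×10⁻³ = 5.84×10⁵ V/m.

0.584 MV/m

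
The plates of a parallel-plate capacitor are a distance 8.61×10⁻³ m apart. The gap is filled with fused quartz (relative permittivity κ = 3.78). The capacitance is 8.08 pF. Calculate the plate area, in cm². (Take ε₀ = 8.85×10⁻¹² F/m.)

A = Cd/(κε₀) = 8.08×10⁻¹² × 8.61×10⁻³ / (3.78 × 8.85×10⁻¹²) = 2.08×10⁻³ m².

A ≈ 20.8 cm²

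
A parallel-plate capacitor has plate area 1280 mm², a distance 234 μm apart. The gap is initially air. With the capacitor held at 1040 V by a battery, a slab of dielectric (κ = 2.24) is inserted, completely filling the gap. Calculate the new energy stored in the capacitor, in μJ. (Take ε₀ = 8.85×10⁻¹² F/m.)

58.6 μJ

A = 1280 mm² = 1.28×10⁻³ m².
Initially C₁ = ε₀A/d = 8.85×10⁻¹² × 1.28×10⁻³ / 2.34×10⁻⁴ = 4.84×10⁻¹¹ F.
U₁ = 2.62×10⁻⁵ J.
Battery connected ⇒ V is held fixed. C₂ = 2.24 C₁ and U = ½CV², so U₂/U₁ = C₂/C₁ = 2.24.
U₂ = 2.24 × 2.62×10⁻⁵ = 5.86×10⁻⁵ J.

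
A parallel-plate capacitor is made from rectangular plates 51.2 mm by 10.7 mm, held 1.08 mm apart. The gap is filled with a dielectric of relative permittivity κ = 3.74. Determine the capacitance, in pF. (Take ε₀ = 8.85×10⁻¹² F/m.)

16.8 pF

A = 51.2 × 10.7 mm² = 5.48×10⁻⁴ m².
C = κε₀A/d = 3.74 × 8.85×10⁻¹² × 5.48×10⁻⁴ / 1.08×10⁻³ = 1.68×10⁻¹¹ F.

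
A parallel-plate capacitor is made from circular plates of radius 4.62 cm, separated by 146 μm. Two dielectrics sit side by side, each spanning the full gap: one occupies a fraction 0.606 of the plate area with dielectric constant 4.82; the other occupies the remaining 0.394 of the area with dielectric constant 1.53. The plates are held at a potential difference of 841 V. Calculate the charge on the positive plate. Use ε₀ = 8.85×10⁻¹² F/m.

A = π(4.62 cm)² = 6.71×10⁻³ m².
Side-by-side slabs ⇒ two capacitors in parallel, each spanning the full gap.
C₁ = κ₁ε₀A₁/d = 4.82 × 8.85×10⁻¹² × 4.06×10⁻³ / 1.46×10⁻⁴ = 1.19×10⁻⁹ F.
C₂ = κ₂ε₀A₂/d = 1.53 × 8.85×10⁻¹² × 2.64×10⁻³ / 1.46×10⁻⁴ = 2.45×10⁻¹⁰ F.
C = C₁ + C₂ = 1.43×10⁻⁹ F.
Q = CV = 1.43×10⁻⁹ × 841 = 1.20×10⁻⁶ C.

1.20 μC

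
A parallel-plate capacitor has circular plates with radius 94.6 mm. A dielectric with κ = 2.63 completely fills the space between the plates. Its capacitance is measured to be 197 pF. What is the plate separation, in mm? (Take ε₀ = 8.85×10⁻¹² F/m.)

d ≈ 3.32 mm

A = π(94.6 mm)² = 2.81×10⁻² m².
d = κε₀A/C = 2.63 × 8.85×10⁻¹² × 2.81×10⁻² / 1.97×10⁻¹⁰ = 3.32×10⁻³ m.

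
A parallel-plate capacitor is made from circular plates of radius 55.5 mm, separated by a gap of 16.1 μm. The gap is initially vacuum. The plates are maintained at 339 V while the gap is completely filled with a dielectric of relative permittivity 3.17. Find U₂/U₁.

Battery connected ⇒ V is held fixed.
C₂ = 3.17 C₁ and U = ½CV², so U₂/U₁ = C₂/C₁ = 3.17.

3.17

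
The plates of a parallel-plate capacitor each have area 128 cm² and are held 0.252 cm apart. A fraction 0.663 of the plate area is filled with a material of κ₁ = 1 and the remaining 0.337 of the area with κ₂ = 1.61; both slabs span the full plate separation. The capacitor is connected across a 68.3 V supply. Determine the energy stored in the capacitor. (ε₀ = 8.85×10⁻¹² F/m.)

A = 128 cm² = 1.28×10⁻² m².
Side-by-side slabs ⇒ two capacitors in parallel, each spanning the full gap.
C₁ = κ₁ε₀A₁/d = 1.00 × 8.85×10⁻¹² × 8.49×10⁻³ / 2.52×10⁻³ = 2.98×10⁻¹¹ F.
C₂ = κ₂ε₀A₂/d = 1.61 × 8.85×10⁻¹² × 4.31×10⁻³ / 2.52×10⁻³ = 2.44×10⁻¹¹ F.
C = C₁ + C₂ = 5.42×10⁻¹¹ F.
U = ½CV² = ½ × 5.42×10⁻¹¹ × (68.3)² = 1.26×10⁻⁷ J.

U ≈ 126 nJ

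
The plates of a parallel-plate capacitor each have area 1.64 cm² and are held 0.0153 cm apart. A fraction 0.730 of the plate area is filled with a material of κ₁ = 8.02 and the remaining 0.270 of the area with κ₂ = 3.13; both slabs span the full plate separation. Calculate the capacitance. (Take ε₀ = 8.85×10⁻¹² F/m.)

A = 1.64 cm² = 1.64×10⁻⁴ m².
Side-by-side slabs ⇒ two capacitors in parallel, each spanning the full gap.
C₁ = κ₁ε₀A₁/d = 8.02 × 8.85×10⁻¹² × 1.20×10⁻⁴ / 1.53×10⁻⁴ = 5.55×10⁻¹¹ F.
C₂ = κ₂ε₀A₂/d = 3.13 × 8.85×10⁻¹² × 4.43×10⁻⁵ / 1.53×10⁻⁴ = 8.02×10⁻¹² F.
C = C₁ + C₂ = 6.36×10⁻¹¹ F.

63.6 pF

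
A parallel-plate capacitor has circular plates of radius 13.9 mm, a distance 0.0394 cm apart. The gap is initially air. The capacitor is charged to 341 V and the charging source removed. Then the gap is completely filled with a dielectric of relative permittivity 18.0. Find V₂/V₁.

Isolated ⇒ Q is held fixed.
C₂ = 18.0 C₁ and V = Q/C, so V₂/V₁ = C₁/C₂ = 0.0556.

V₂/V₁ ≈ 0.0556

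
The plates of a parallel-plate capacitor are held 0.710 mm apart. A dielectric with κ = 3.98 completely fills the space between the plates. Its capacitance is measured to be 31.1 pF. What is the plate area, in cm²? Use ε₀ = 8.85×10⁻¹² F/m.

A = Cd/(κε₀) = 3.11×10⁻¹¹ × 7.10×10⁻⁴ / (3.98 × 8.85×10⁻¹²) = 6.27×10⁻⁴ m².

A ≈ 6.27 cm²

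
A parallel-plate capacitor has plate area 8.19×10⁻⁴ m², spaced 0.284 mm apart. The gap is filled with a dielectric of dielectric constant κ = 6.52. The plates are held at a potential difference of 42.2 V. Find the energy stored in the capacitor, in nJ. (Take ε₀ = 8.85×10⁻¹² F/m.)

C = κε₀A/d = 6.52 × 8.85×10⁻¹² × 8.19×10⁻⁴ / 2.84×10⁻⁴ = 1.66×10⁻¹⁰ F.
U = ½CV² = ½ × 1.66×10⁻¹⁰ × (42.2)² = 1.48×10⁻⁷ J.

148 nJ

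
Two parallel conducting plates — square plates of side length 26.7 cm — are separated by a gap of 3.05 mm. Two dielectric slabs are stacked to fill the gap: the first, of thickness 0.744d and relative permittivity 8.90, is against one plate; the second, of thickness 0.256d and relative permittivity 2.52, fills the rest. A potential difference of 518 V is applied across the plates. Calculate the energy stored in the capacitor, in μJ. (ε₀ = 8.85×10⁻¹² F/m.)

U ≈ 150 μJ

A = (26.7 cm)² = 7.13×10⁻² m².
Stacked slabs ⇒ two capacitors in series, each with the full plate area.
C₁ = κ₁ε₀A/d₁ = 8.90 × 8.85×10⁻¹² × 7.13×10⁻² / 2.27×10⁻³ = 2.47×10⁻⁹ F.
C₂ = κ₂ε₀A/d₂ = 2.52 × 8.85×10⁻¹² × 7.13×10⁻² / 7.81×10⁻⁴ = 2.04×10⁻⁹ F.
C = (1/C₁ + 1/C₂)⁻¹ = 1.12×10⁻⁹ F.
U = ½CV² = ½ × 1.12×10⁻⁹ × (518)² = 1.50×10⁻⁴ J.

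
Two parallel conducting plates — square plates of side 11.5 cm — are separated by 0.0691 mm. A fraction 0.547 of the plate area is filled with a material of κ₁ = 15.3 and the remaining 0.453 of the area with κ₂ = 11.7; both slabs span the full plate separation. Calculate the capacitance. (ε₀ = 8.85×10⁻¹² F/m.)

A = (11.5 cm)² = 1.32×10⁻² m².
Side-by-side slabs ⇒ two capacitors in parallel, each spanning the full gap.
C₁ = κ₁ε₀A₁/d = 15.3 × 8.85×10⁻¹² × 7.23×10⁻³ / 6.91×10⁻⁵ = 1.42×10⁻⁸ F.
C₂ = κ₂ε₀A₂/d = 11.7 × 8.85×10⁻¹² × 5.99×10⁻³ / 6.91×10⁻⁵ = 8.98×10⁻⁹ F.
C = C₁ + C₂ = 2.32×10⁻⁸ F.

23.2 nF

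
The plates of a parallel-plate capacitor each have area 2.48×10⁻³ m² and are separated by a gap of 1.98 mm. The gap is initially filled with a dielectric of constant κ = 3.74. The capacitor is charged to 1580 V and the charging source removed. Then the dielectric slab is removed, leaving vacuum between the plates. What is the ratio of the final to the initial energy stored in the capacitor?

Isolated ⇒ Q is held fixed.
C₂ = 0.267 C₁ and U = Q²/(2C), so U₂/U₁ = C₁/C₂ = 3.74.

3.74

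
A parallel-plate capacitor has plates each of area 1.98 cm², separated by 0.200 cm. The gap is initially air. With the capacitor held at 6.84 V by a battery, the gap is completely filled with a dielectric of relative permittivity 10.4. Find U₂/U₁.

Battery connected ⇒ V is held fixed.
C₂ = 10.4 C₁ and U = ½CV², so U₂/U₁ = C₂/C₁ = 10.4.

10.4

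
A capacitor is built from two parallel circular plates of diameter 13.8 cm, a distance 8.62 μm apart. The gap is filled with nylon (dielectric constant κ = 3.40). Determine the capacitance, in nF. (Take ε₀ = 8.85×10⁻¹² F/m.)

C ≈ 52.2 nF

A = π(13.8/2 cm)² = 1.50×10⁻² m².
C = κε₀A/d = 3.40 × 8.85×10⁻¹² × 1.50×10⁻² / 8.62×10⁻⁶ = 5.22×10⁻⁸ F.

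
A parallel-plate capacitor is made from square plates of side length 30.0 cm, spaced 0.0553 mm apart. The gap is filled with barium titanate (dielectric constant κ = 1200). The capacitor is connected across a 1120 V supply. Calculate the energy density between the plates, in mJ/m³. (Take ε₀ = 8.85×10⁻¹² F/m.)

u ≈ 2.18×10⁹ mJ/m³

E = V/d = 1120 / 5.53×10⁻⁵ = 2.03×10⁷ V/m.
u = ½κε₀E² = ½ × 1200 × 8.85×10⁻¹² × (2.03×10⁷)² = 2.18×10⁶ J/m³.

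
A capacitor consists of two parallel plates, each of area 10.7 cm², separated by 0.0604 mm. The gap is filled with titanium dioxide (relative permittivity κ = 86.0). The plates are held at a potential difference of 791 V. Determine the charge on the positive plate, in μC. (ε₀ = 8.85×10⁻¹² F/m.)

A = 10.7 cm² = 1.07×10⁻³ m².
C = κε₀A/d = 86.0 × 8.85×10⁻¹² × 1.07×10⁻³ / 6.04×10⁻⁵ = 1.35×10⁻⁸ F.
Q = CV = 1.35×10⁻⁸ × 791 = 1.07×10⁻⁵ C.

Q ≈ 10.7 μC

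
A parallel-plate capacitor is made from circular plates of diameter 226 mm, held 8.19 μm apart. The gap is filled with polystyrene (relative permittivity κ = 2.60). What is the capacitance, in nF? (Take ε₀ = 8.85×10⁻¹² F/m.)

A = π(226/2 mm)² = 4.01×10⁻² m².
C = κε₀A/d = 2.60 × 8.85×10⁻¹² × 4.01×10⁻² / 8.19×10⁻⁶ = 1.13×10⁻⁷ F.

113 nF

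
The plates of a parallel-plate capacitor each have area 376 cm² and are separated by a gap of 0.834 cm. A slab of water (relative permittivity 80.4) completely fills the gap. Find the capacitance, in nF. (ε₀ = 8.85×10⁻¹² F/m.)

3.21 nF

A = 376 cm² = 3.76×10⁻² m².
C = κε₀A/d = 80.4 × 8.85×10⁻¹² × 3.76×10⁻² / 8.34×10⁻³ = 3.21×10⁻⁹ F.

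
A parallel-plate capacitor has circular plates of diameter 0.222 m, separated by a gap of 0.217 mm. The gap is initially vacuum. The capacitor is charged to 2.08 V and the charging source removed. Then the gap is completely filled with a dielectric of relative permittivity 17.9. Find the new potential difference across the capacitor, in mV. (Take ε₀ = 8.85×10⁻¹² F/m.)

V ≈ 116 mV

A = π(0.222/2 m)² = 3.87×10⁻² m².
Initially C₁ = ε₀A/d = 8.85×10⁻¹² × 3.87×10⁻² / 2.17×10⁻⁴ = 1.58×10⁻⁹ F.
V₁ = 2.08 V.
Isolated ⇒ Q is held fixed. C₂ = 17.9 C₁ and V = Q/C, so V₂/V₁ = C₁/C₂ = 0.0559.
V₂ = 0.0559 × 2.08 = 0.116 V.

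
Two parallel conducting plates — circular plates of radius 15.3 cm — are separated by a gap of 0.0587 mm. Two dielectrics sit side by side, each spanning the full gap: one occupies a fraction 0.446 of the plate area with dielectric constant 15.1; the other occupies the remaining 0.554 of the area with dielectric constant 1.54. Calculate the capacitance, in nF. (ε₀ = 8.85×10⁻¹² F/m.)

A = π(15.3 cm)² = 7.35×10⁻² m².
Side-by-side slabs ⇒ two capacitors in parallel, each spanning the full gap.
C₁ = κ₁ε₀A₁/d = 15.1 × 8.85×10⁻¹² × 3.28×10⁻² / 5.87×10⁻⁵ = 7.47×10⁻⁸ F.
C₂ = κ₂ε₀A₂/d = 1.54 × 8.85×10⁻¹² × 4.07×10⁻² / 5.87×10⁻⁵ = 9.46×10⁻⁹ F.
C = C₁ + C₂ = 8.41×10⁻⁸ F.

C ≈ 84.1 nF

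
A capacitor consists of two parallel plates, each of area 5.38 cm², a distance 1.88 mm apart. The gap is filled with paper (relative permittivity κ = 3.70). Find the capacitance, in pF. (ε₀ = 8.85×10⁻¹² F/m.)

A = 5.38 cm² = 5.38×10⁻⁴ m².
C = κε₀A/d = 3.70 × 8.85×10⁻¹² × 5.38×10⁻⁴ / 1.88×10⁻³ = 9.37×10⁻¹² F.

C ≈ 9.37 pF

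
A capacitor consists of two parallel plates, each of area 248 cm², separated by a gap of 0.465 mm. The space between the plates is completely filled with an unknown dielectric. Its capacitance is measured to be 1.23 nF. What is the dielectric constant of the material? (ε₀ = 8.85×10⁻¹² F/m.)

κ ≈ 2.61

A = 248 cm² = 2.48×10⁻² m².
κ = Cd/(ε₀A) = 1.23×10⁻⁹ × 4.65×10⁻⁴ / (8.85×10⁻¹² × 2.48×10⁻²) = 2.61.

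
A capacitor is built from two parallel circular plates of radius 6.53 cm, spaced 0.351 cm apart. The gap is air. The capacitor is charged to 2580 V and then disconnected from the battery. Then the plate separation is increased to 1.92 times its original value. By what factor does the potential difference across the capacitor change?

1.92

Isolated ⇒ Q is held fixed.
C₂ = 0.521 C₁ and V = Q/C, so V₂/V₁ = C₁/C₂ = 1.92.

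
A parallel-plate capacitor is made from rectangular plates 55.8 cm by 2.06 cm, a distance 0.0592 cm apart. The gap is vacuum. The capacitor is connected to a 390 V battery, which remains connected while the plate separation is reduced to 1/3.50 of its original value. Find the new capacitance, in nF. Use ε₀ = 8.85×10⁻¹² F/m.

A = 55.8 × 2.06 cm² = 1.15×10⁻² m².
Initially C₁ = ε₀A/d = 8.85×10⁻¹² × 1.15×10⁻² / 5.92×10⁻⁴ = 1.72×10⁻¹⁰ F.
C = ε₀A/d scales as 1/d, so C₂/C₁ = d₁/d₂ = 3.50.
C₂ = 3.50 × 1.72×10⁻¹⁰ = 6.01×10⁻¹⁰ F.

0.601 nF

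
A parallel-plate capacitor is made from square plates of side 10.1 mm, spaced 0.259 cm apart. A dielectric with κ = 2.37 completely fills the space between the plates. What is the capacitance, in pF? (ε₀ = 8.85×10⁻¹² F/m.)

C ≈ 0.826 pF

A = (10.1 mm)² = 1.02×10⁻⁴ m².
C = κε₀A/d = 2.37 × 8.85×10⁻¹² × 1.02×10⁻⁴ / 2.59×10⁻³ = 8.26×10⁻¹³ F.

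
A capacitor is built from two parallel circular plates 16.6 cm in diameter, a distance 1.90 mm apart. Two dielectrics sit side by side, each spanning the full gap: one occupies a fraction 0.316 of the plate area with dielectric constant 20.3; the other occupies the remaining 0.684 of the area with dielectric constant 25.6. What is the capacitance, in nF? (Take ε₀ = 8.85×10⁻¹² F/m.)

A = π(16.6/2 cm)² = 2.16×10⁻² m².
Side-by-side slabs ⇒ two capacitors in parallel, each spanning the full gap.
C₁ = κ₁ε₀A₁/d = 20.3 × 8.85×10⁻¹² × 6.84×10⁻³ / 1.90×10⁻³ = 6.47×10⁻¹⁰ F.
C₂ = κ₂ε₀A₂/d = 25.6 × 8.85×10⁻¹² × 1.48×10⁻² / 1.90×10⁻³ = 1.77×10⁻⁹ F.
C = C₁ + C₂ = 2.41×10⁻⁹ F.

C ≈ 2.41 nF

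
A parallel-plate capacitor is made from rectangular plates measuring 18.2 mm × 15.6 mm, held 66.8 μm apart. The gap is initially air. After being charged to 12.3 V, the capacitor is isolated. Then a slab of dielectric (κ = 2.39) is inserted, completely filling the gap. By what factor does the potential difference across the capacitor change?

Isolated ⇒ Q is held fixed.
C₂ = 2.39 C₁ and V = Q/C, so V₂/V₁ = C₁/C₂ = 0.418.

V₂/V₁ ≈ 0.418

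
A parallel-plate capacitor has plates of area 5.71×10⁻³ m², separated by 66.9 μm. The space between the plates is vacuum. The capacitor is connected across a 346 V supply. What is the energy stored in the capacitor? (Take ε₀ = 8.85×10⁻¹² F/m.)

C = ε₀A/d = 8.85×10⁻¹² × 5.71×10⁻³ / 6.69×10⁻⁵ = 7.55×10⁻¹⁰ F.
U = ½CV² = ½ × 7.55×10⁻¹⁰ × (346)² = 4.52×10⁻⁵ J.

45.2 μJ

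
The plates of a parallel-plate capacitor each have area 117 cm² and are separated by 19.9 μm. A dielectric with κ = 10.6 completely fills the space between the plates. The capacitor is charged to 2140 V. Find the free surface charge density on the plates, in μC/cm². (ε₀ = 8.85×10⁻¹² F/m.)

1.01 μC/cm²

A = 117 cm² = 1.17×10⁻² m².
C = κε₀A/d = 10.6 × 8.85×10⁻¹² × 1.17×10⁻² / 1.99×10⁻⁵ = 5.52×10⁻⁸ F.
σ = Q/A = CV/A = 5.52×10⁻⁸ × 2140 / 1.17×10⁻² = 1.01×10⁻² C/m².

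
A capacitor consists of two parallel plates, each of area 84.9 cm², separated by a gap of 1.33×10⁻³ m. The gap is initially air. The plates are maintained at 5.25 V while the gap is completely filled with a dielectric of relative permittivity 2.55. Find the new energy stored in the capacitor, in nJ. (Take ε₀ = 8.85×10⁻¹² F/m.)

A = 84.9 cm² = 8.49×10⁻³ m².
Initially C₁ = ε₀A/d = 8.85×10⁻¹² × 8.49×10⁻³ / 1.33×10⁻³ = 5.65×10⁻¹¹ F.
U₁ = 7.79×10⁻¹⁰ J.
Battery connected ⇒ V is held fixed. C₂ = 2.55 C₁ and U = ½CV², so U₂/U₁ = C₂/C₁ = 2.55.
U₂ = 2.55 × 7.79×10⁻¹⁰ = 1.99×10⁻⁹ J.

U ≈ 1.99 nJ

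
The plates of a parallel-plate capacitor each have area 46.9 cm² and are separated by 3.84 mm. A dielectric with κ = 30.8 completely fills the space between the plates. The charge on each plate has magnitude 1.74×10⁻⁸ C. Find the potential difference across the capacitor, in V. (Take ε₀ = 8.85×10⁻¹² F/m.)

A = 46.9 cm² = 4.69×10⁻³ m².
C = κε₀A/d = 30.8 × 8.85×10⁻¹² × 4.69×10⁻³ / 3.84×10⁻³ = 3.33×10⁻¹⁰ F.
V = Q/C = 1.74×10⁻⁸ / 3.33×10⁻¹⁰ = 52.3 V.

V ≈ 52.3 V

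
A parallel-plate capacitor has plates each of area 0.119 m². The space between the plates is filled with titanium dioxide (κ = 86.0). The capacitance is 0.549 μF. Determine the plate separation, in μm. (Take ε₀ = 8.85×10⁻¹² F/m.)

d ≈ 165 μm

d = κε₀A/C = 86.0 × 8.85×10⁻¹² × 0.119 / 5.49×10⁻⁷ = 1.65×10⁻⁴ m.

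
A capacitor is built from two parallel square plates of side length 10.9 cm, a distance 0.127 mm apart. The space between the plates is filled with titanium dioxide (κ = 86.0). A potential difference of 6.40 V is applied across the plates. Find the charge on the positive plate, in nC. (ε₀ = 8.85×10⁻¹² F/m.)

A = (10.9 cm)² = 1.19×10⁻² m².
C = κε₀A/d = 86.0 × 8.85×10⁻¹² × 1.19×10⁻² / 1.27×10⁻⁴ = 7.12×10⁻⁸ F.
Q = CV = 7.12×10⁻⁸ × 6.40 = 4.56×10⁻⁷ C.

456 nC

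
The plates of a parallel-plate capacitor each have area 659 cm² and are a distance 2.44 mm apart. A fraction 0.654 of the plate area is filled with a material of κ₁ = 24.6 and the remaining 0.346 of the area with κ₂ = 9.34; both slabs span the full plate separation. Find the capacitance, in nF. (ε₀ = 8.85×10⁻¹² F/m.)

A = 659 cm² = 6.59×10⁻² m².
Side-by-side slabs ⇒ two capacitors in parallel, each spanning the full gap.
C₁ = κ₁ε₀A₁/d = 24.6 × 8.85×10⁻¹² × 4.31×10⁻² / 2.44×10⁻³ = 3.85×10⁻⁹ F.
C₂ = κ₂ε₀A₂/d = 9.34 × 8.85×10⁻¹² × 2.28×10⁻² / 2.44×10⁻³ = 7.72×10⁻¹⁰ F.
C = C₁ + C₂ = 4.62×10⁻⁹ F.

C ≈ 4.62 nF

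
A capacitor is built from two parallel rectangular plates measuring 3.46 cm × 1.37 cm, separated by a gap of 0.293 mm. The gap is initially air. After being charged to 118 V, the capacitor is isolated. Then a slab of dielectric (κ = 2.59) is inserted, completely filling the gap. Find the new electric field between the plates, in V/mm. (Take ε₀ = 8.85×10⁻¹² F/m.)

155 V/mm

A = 3.46 × 1.37 cm² = 4.74×10⁻⁴ m².
Initially C₁ = ε₀A/d = 8.85×10⁻¹² × 4.74×10⁻⁴ / 2.93×10⁻⁴ = 1.43×10⁻¹¹ F.
E₁ = 4.03×10⁵ V/m.
Isolated ⇒ Q is held fixed. V₂ = Q/C₂ = V₁/2.59; E = V/d, so E₂/E₁ = (V₂/V₁)(d₁/d₂) = 0.386.
E₂ = 0.386 × 4.03×10⁵ = 1.55×10⁵ V/m.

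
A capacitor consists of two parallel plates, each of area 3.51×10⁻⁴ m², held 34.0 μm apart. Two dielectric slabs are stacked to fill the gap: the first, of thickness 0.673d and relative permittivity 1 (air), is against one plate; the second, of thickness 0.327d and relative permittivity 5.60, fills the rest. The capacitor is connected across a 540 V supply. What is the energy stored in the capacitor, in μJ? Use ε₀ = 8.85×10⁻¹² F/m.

Stacked slabs ⇒ two capacitors in series, each with the full plate area.
C₁ = κ₁ε₀A/d₁ = 1.00 × 8.85×10⁻¹² × 3.51×10⁻⁴ / 2.29×10⁻⁵ = 1.36×10⁻¹⁰ F.
C₂ = κ₂ε₀A/d₂ = 5.60 × 8.85×10⁻¹² × 3.51×10⁻⁴ / 1.11×10⁻⁵ = 1.56×10⁻⁹ F.
C = (1/C₁ + 1/C₂)⁻¹ = 1.25×10⁻¹⁰ F.
U = ½CV² = ½ × 1.25×10⁻¹⁰ × (540)² = 1.82×10⁻⁵ J.

U ≈ 18.2 μJ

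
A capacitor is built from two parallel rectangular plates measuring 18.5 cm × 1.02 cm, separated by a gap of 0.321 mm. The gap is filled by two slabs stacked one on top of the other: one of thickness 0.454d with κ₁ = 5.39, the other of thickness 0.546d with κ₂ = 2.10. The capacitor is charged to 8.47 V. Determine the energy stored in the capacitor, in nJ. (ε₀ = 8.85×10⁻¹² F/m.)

A = 18.5 × 1.02 cm² = 1.89×10⁻³ m².
Stacked slabs ⇒ two capacitors in series, each with the full plate area.
C₁ = κ₁ε₀A/d₁ = 5.39 × 8.85×10⁻¹² × 1.89×10⁻³ / 1.46×10⁻⁴ = 6.18×10⁻¹⁰ F.
C₂ = κ₂ε₀A/d₂ = 2.10 × 8.85×10⁻¹² × 1.89×10⁻³ / 1.75×10⁻⁴ = 2.00×10⁻¹⁰ F.
C = (1/C₁ + 1/C₂)⁻¹ = 1.51×10⁻¹⁰ F.
U = ½CV² = ½ × 1.51×10⁻¹⁰ × (8.47)² = 5.42×10⁻⁹ J.

5.42 nJ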